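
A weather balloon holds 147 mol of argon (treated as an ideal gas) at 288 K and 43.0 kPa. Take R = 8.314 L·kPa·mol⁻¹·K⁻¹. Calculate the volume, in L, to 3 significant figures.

V ≈ 8.19e+03 L

PV = nRT ⇒ V = nRT/P = (147 × 8.314 × 288) / 43.0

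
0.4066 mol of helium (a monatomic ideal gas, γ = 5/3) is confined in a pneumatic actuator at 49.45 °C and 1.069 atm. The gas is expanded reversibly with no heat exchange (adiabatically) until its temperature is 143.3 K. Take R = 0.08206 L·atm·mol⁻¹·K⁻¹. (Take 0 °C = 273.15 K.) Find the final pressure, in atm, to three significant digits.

P₂ ≈ 0.141 atm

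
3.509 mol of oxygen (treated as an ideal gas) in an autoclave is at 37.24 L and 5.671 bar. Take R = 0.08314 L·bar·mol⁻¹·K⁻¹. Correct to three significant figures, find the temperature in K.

T ≈ 724 K

PV = nRT ⇒ T = PV/(nR) = (5.671 × 37.24) / (3.509 × 0.08314)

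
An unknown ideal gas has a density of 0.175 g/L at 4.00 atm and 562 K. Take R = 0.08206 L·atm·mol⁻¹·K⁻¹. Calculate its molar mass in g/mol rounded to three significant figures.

M ≈ 2.02 g/mol

ρ = PM/(RT) ⇒ M = ρRT/P = (0.175 × 0.08206 × 562.0) / 4.00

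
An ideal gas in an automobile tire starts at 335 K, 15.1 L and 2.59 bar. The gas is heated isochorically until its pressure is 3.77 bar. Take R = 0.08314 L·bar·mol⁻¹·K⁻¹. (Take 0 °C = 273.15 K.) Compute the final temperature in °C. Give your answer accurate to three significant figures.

T₂ ≈ 214 °C

V constant ⇒ P ∝ T: V₂ = V₁; T₂ = T₁·(P₂/P₁) = 487.6 K.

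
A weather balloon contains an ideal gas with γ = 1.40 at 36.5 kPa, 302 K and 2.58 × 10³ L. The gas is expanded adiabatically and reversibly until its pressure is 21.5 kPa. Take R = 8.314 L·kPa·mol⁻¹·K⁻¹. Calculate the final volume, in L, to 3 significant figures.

V₂ ≈ 3.77e+03 L

Reversible adiabatic, γ = 1.40: T₂ = T₁·(P₂/P₁)^((γ−1)/γ) = 259.6 K; V₂ = V₁·(P₁/P₂)^(1/γ) = 3765 L.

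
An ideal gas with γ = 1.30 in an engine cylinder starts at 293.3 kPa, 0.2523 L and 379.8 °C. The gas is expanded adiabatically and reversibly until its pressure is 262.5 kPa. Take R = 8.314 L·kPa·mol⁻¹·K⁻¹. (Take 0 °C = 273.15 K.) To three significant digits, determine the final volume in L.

V₂ ≈ 0.275 L

Convert: T₁ = 653.0 K.
Adiabatic (γ = 1.30), T V^(γ−1) and P V^γ constant: T₂ = T₁·(P₂/P₁)^((γ−1)/γ) = 636.4 K; V₂ = V₁·(P₁/P₂)^(1/γ) = 0.2748 L.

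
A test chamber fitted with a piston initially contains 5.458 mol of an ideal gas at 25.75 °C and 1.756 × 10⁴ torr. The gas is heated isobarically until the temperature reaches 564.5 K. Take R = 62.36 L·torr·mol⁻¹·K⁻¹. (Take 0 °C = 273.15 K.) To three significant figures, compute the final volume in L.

V₂ ≈ 10.9 L

Convert: T₁ = 298.9 K.
From PV = nRT: V₁ = nRT₁/P₁ = 5.794 L.
Isobaric, so V/T is constant: P₂ = P₁; V₂ = V₁·(T₂/T₁) = 10.94 L.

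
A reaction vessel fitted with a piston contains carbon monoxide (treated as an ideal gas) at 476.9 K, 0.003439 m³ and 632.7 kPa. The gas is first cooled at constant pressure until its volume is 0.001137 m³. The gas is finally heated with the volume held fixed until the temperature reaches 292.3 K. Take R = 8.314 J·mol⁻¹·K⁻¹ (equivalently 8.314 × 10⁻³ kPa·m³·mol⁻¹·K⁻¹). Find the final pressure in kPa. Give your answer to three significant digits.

P₃ ≈ 1.17e+03 kPa

Isobaric, so V/T is constant: P₂ = P₁; T₂ = T₁·(V₂/V₁) = 157.7 K.
V constant ⇒ P ∝ T: V₃ = V₂; P₃ = P₂·(T₃/T₂) = 1173 kPa.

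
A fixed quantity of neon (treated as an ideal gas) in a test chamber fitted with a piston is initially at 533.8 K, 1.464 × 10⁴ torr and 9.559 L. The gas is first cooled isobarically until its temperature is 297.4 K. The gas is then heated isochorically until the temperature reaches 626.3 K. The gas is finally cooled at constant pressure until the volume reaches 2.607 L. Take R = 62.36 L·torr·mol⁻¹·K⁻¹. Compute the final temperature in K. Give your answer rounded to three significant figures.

T₄ ≈ 307 K

P constant ⇒ V ∝ T: P₂ = P₁; V₂ = V₁·(T₂/T₁) = 5.326 L.
V constant ⇒ P ∝ T: V₃ = V₂; P₃ = P₂·(T₃/T₂) = 3.083e+04 torr.
P constant ⇒ V ∝ T: P₄ = P₃; T₄ = T₃·(V₄/V₃) = 306.6 K.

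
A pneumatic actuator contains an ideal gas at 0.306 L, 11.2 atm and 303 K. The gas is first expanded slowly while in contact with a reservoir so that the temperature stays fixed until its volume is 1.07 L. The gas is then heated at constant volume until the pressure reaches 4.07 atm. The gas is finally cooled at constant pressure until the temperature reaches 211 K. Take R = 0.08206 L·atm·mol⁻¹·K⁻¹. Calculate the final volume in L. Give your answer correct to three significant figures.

Isothermal, so P V is constant: T₂ = T₁; P₂ = P₁·(V₁/V₂) = 3.203 atm.
V constant ⇒ P ∝ T: V₃ = V₂; T₃ = T₂·(P₃/P₂) = 385.0 K.
P constant ⇒ V ∝ T: P₄ = P₃; V₄ = V₃·(T₄/T₃) = 0.5864 L.

V₄ ≈ 0.586 L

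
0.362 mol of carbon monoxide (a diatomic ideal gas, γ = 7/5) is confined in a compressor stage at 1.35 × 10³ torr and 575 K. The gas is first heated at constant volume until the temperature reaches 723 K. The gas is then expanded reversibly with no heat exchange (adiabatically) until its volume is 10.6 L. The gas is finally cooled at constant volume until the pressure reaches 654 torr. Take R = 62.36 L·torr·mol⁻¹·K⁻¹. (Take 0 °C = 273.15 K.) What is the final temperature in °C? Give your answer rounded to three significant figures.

T₄ ≈ 33.9 °C

From PV = nRT: V₁ = nRT₁/P₁ = 9.615 L.
Isochoric, so P/T is constant: V₂ = V₁; P₂ = P₁·(T₂/T₁) = 1697 torr.
Adiabatic (γ = 7/5), T V^(γ−1) and P V^γ constant: T₃ = T₂·(V₂/V₃)^(γ−1) = 695.3 K; P₃ = P₂·(V₂/V₃)^γ = 1481 torr.
Isochoric, so P/T is constant: V₄ = V₃; T₄ = T₃·(P₄/P₃) = 307.1 K.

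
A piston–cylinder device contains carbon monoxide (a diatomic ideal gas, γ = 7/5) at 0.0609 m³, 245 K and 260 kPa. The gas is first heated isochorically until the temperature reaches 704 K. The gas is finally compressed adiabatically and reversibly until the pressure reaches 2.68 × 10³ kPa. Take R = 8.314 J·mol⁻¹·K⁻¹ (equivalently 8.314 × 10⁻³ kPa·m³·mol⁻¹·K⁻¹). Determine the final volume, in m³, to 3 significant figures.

V constant ⇒ P ∝ T: V₂ = V₁; P₂ = P₁·(T₂/T₁) = 747.1 kPa.
Adiabatic (γ = 7/5), T V^(γ−1) and P V^γ constant: T₃ = T₂·(P₃/P₂)^((γ−1)/γ) = 1014 K; V₃ = V₂·(P₂/P₃)^(1/γ) = 0.02445 m³.

V₃ ≈ 0.0245 m³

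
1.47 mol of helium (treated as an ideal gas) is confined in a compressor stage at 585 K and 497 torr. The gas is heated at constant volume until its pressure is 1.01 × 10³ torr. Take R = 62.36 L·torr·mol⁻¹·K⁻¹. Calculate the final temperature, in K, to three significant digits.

From PV = nRT: V₁ = nRT₁/P₁ = 107.9 L.
V constant ⇒ P ∝ T: V₂ = V₁; T₂ = T₁·(P₂/P₁) = 1189 K.

T₂ ≈ 1.19e+03 K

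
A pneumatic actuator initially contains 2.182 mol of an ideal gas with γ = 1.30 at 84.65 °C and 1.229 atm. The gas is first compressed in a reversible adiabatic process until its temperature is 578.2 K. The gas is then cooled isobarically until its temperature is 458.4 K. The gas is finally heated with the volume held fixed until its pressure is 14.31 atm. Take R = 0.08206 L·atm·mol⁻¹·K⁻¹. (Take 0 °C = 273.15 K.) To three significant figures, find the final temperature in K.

Convert: T₁ = 357.8 K.
From PV = nRT: V₁ = nRT₁/P₁ = 52.13 L.
Adiabatic (γ = 1.30), T V^(γ−1) and P V^γ constant: P₂ = P₁·(T₂/T₁)^(γ/(γ−1)) = 9.835 atm; V₂ = V₁·(T₁/T₂)^(1/(γ−1)) = 10.53 L.
P constant ⇒ V ∝ T: P₃ = P₂; V₃ = V₂·(T₃/T₂) = 8.345 L.
V constant ⇒ P ∝ T: V₄ = V₃; T₄ = T₃·(P₄/P₃) = 667.0 K.

T₄ ≈ 667 K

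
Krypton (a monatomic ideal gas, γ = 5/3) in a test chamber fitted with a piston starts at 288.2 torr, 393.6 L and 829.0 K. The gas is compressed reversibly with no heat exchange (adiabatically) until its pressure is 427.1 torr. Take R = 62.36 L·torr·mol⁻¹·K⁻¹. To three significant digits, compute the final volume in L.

V₂ ≈ 311 L

Adiabatic (γ = 5/3), T V^(γ−1) and P V^γ constant: T₂ = T₁·(P₂/P₁)^((γ−1)/γ) = 970.3 K; V₂ = V₁·(P₁/P₂)^(1/γ) = 310.9 L.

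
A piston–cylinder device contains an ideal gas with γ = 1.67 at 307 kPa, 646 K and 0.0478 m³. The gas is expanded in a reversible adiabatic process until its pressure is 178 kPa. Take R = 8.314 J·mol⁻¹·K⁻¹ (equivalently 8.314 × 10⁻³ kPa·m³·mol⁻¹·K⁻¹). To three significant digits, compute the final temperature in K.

T₂ ≈ 519 K

Reversible adiabatic, γ = 1.67: T₂ = T₁·(P₂/P₁)^((γ−1)/γ) = 519.1 K; V₂ = V₁·(P₁/P₂)^(1/γ) = 0.06625 m³.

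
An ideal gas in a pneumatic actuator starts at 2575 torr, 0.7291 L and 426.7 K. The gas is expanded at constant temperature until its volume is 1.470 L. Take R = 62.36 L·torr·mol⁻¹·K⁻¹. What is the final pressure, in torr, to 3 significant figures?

P₂ ≈ 1.28e+03 torr

Isothermal, so P V is constant: T₂ = T₁; P₂ = P₁·(V₁/V₂) = 1277 torr.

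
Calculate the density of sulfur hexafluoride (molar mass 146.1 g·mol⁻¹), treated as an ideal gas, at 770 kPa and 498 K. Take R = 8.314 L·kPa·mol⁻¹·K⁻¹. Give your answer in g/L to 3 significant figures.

ρ ≈ 27.2 g/L

ρ = PM/(RT) = (770 × 146.1) / (8.314 × 498.0)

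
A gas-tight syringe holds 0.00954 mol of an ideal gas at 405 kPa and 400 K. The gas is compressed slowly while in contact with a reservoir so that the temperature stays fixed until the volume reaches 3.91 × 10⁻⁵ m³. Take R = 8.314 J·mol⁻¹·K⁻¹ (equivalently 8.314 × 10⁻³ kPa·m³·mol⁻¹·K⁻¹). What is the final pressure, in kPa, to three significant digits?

P₂ ≈ 811 kPa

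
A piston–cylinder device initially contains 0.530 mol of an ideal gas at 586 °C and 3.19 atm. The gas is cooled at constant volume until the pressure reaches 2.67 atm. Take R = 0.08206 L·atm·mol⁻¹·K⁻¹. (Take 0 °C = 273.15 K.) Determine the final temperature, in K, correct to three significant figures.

T₂ ≈ 719 K

Convert: T₁ = 859.1 K.
From PV = nRT: V₁ = nRT₁/P₁ = 11.71 L.
Isochoric, so P/T is constant: V₂ = V₁; T₂ = T₁·(P₂/P₁) = 719.1 K.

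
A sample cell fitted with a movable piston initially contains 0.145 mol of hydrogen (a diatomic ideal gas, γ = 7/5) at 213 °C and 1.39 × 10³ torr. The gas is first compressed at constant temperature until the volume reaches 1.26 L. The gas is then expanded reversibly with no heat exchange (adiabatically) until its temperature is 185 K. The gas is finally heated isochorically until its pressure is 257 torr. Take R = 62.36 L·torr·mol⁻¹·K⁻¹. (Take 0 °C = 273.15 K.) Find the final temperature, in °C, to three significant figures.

Convert: T₁ = 486.1 K.
From PV = nRT: V₁ = nRT₁/P₁ = 3.162 L.
T constant ⇒ Boyle's law P V = const: T₂ = T₁; P₂ = P₁·(V₁/V₂) = 3489 torr.
Reversible adiabatic, γ = 7/5: P₃ = P₂·(T₃/T₂)^(γ/(γ−1)) = 118.6 torr; V₃ = V₂·(T₂/T₃)^(1/(γ−1)) = 14.10 L.
Isochoric, so P/T is constant: V₄ = V₃; T₄ = T₃·(P₄/P₃) = 400.9 K.

T₄ ≈ 128 °C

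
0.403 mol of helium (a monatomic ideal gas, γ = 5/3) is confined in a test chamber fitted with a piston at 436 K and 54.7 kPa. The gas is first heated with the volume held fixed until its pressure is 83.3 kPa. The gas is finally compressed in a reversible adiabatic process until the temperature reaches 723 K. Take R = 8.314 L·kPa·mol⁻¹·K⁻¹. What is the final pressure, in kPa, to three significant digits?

P₃ ≈ 103 kPa

From PV = nRT: V₁ = nRT₁/P₁ = 26.71 L.
V constant ⇒ P ∝ T: V₂ = V₁; T₂ = T₁·(P₂/P₁) = 664.0 K.
Adiabatic (γ = 5/3), T V^(γ−1) and P V^γ constant: P₃ = P₂·(T₃/T₂)^(γ/(γ−1)) = 103.1 kPa; V₃ = V₂·(T₂/T₃)^(1/(γ−1)) = 23.50 L.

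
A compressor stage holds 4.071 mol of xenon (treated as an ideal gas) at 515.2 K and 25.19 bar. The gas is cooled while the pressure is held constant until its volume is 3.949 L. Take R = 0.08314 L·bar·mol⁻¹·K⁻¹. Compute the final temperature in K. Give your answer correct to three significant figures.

From PV = nRT: V₁ = nRT₁/P₁ = 6.922 L.
Isobaric, so V/T is constant: P₂ = P₁; T₂ = T₁·(V₂/V₁) = 293.9 K.

T₂ ≈ 294 K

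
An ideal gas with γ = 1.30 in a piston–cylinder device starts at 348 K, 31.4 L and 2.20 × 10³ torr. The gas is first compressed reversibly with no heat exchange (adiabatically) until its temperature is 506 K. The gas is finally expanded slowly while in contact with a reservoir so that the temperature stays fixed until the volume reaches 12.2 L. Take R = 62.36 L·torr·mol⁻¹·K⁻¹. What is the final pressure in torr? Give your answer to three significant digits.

P₃ ≈ 8.23e+03 torr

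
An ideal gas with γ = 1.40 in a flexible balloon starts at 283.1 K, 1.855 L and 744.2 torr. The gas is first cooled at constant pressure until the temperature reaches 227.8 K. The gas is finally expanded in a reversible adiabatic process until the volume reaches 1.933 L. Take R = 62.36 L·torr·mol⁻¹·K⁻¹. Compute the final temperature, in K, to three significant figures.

T₃ ≈ 205 K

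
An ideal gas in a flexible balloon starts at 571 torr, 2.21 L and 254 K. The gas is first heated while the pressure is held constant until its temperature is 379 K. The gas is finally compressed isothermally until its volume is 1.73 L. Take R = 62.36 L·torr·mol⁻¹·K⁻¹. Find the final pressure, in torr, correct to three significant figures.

P constant ⇒ V ∝ T: P₂ = P₁; V₂ = V₁·(T₂/T₁) = 3.298 L.
Isothermal, so P V is constant: T₃ = T₂; P₃ = P₂·(V₂/V₃) = 1088 torr.

P₃ ≈ 1.09e+03 torr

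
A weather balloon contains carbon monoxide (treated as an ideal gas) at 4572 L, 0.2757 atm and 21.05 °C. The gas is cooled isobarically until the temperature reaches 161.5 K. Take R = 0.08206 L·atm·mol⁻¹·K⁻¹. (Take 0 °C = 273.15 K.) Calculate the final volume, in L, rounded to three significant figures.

Convert: T₁ = 294.2 K.
P constant ⇒ V ∝ T: P₂ = P₁; V₂ = V₁·(T₂/T₁) = 2510 L.

V₂ ≈ 2.51e+03 L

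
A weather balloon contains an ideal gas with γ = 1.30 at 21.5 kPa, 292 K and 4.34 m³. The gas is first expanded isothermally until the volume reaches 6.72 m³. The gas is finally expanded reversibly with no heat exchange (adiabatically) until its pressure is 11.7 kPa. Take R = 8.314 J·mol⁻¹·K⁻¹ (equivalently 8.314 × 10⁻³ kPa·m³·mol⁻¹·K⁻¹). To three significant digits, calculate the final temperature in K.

Isothermal, so P V is constant: T₂ = T₁; P₂ = P₁·(V₁/V₂) = 13.89 kPa.
Reversible adiabatic, γ = 1.30: T₃ = T₂·(P₃/P₂)^((γ−1)/γ) = 280.7 K; V₃ = V₂·(P₂/P₃)^(1/γ) = 7.666 m³.

T₃ ≈ 281 K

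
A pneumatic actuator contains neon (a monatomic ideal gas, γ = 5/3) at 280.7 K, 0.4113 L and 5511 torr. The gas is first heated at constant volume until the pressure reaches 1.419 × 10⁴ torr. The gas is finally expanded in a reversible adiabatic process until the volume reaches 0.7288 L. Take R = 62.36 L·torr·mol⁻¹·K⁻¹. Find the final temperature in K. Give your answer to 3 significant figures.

V constant ⇒ P ∝ T: V₂ = V₁; T₂ = T₁·(P₂/P₁) = 722.8 K.
Adiabatic (γ = 5/3), T V^(γ−1) and P V^γ constant: T₃ = T₂·(V₂/V₃)^(γ−1) = 493.6 K; P₃ = P₂·(V₂/V₃)^γ = 5469 torr.

T₃ ≈ 494 K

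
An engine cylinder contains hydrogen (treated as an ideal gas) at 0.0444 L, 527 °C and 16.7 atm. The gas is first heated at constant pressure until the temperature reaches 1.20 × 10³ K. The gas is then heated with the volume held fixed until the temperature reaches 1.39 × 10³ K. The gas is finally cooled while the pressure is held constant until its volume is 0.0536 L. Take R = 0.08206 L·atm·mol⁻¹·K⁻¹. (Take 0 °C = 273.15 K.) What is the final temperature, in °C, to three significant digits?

Convert: T₁ = 800.1 K.
P constant ⇒ V ∝ T: P₂ = P₁; V₂ = V₁·(T₂/T₁) = 0.06659 L.
Isochoric, so P/T is constant: V₃ = V₂; P₃ = P₂·(T₃/T₂) = 19.34 atm.
P constant ⇒ V ∝ T: P₄ = P₃; T₄ = T₃·(V₄/V₃) = 1119 K.

T₄ ≈ 846 °C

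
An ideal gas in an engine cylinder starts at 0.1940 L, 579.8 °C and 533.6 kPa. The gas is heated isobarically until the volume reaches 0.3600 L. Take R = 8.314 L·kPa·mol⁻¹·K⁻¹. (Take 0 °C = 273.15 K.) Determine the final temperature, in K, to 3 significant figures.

T₂ ≈ 1.58e+03 K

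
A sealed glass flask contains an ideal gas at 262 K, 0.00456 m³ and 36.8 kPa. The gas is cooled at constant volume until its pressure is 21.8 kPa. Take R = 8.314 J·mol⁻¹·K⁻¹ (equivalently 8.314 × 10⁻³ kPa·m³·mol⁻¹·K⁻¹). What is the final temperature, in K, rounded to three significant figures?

Isochoric, so P/T is constant: V₂ = V₁; T₂ = T₁·(P₂/P₁) = 155.2 K.

T₂ ≈ 155 K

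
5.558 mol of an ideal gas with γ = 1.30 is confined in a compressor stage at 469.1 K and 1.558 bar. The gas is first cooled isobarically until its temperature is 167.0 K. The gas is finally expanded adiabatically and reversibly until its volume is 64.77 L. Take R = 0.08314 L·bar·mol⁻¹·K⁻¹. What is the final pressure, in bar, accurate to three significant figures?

P₃ ≈ 1.10 bar

From PV = nRT: V₁ = nRT₁/P₁ = 139.1 L.
P constant ⇒ V ∝ T: P₂ = P₁; V₂ = V₁·(T₂/T₁) = 49.53 L.
Adiabatic (γ = 1.30), T V^(γ−1) and P V^γ constant: T₃ = T₂·(V₂/V₃)^(γ−1) = 154.1 K; P₃ = P₂·(V₂/V₃)^γ = 1.099 bar.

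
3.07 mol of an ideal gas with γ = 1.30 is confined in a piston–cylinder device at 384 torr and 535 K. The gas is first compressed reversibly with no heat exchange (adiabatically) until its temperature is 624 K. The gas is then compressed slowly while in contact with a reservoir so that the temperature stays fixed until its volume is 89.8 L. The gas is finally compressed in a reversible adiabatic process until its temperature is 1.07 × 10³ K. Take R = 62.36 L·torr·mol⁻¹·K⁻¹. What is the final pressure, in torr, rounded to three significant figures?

P₄ ≈ 1.38e+04 torr

From PV = nRT: V₁ = nRT₁/P₁ = 266.7 L.
Reversible adiabatic, γ = 1.30: P₂ = P₁·(T₂/T₁)^(γ/(γ−1)) = 748.1 torr; V₂ = V₁·(T₁/T₂)^(1/(γ−1)) = 159.7 L.
T constant ⇒ Boyle's law P V = const: T₃ = T₂; P₃ = P₂·(V₂/V₃) = 1330 torr.
Adiabatic (γ = 1.30), T V^(γ−1) and P V^γ constant: P₄ = P₃·(T₄/T₃)^(γ/(γ−1)) = 1.377e+04 torr; V₄ = V₃·(T₃/T₄)^(1/(γ−1)) = 14.88 L.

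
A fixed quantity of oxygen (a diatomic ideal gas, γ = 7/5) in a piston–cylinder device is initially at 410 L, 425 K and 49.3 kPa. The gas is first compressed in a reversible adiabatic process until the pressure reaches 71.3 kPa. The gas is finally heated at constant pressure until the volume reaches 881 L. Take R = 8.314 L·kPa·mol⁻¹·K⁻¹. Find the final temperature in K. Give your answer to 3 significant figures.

T₃ ≈ 1.32e+03 K

Reversible adiabatic, γ = 7/5: T₂ = T₁·(P₂/P₁)^((γ−1)/γ) = 472.3 K; V₂ = V₁·(P₁/P₂)^(1/γ) = 315.0 L.
P constant ⇒ V ∝ T: P₃ = P₂; T₃ = T₂·(V₃/V₂) = 1321 K.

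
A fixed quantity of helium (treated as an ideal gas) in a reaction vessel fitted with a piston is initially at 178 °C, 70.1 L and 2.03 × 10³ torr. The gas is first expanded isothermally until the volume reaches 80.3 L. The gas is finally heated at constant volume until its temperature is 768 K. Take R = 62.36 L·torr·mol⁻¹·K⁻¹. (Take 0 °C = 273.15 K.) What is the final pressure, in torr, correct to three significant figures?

P₃ ≈ 3.02e+03 torr

Convert: T₁ = 451.1 K.
T constant ⇒ Boyle's law P V = const: T₂ = T₁; P₂ = P₁·(V₁/V₂) = 1772 torr.
V constant ⇒ P ∝ T: V₃ = V₂; P₃ = P₂·(T₃/T₂) = 3017 torr.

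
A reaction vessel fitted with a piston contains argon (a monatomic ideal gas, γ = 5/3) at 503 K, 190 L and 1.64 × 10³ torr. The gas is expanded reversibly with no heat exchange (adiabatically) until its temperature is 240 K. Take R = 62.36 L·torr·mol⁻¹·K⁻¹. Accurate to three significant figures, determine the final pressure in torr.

P₂ ≈ 258 torr

Reversible adiabatic, γ = 5/3: P₂ = P₁·(T₂/T₁)^(γ/(γ−1)) = 257.9 torr; V₂ = V₁·(T₁/T₂)^(1/(γ−1)) = 576.5 L.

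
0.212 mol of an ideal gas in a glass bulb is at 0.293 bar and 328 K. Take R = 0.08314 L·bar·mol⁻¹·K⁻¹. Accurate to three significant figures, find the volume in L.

V ≈ 19.7 L

PV = nRT ⇒ V = nRT/P = (0.212 × 0.08314 × 328) / 0.293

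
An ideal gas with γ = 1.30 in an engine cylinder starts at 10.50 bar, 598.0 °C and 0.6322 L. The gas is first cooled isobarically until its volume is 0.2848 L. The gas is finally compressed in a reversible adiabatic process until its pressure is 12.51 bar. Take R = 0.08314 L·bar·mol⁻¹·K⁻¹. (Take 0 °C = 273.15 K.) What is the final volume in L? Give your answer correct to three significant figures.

V₃ ≈ 0.249 L

Convert: T₁ = 871.1 K.
P constant ⇒ V ∝ T: P₂ = P₁; T₂ = T₁·(V₂/V₁) = 392.4 K.
Reversible adiabatic, γ = 1.30: T₃ = T₂·(P₃/P₂)^((γ−1)/γ) = 408.6 K; V₃ = V₂·(P₂/P₃)^(1/γ) = 0.2489 L.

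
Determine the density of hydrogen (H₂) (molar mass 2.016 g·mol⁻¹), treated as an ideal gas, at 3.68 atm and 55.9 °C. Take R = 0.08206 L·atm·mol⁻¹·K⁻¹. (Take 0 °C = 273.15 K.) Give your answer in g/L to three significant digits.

ρ ≈ 0.275 g/L

ρ = PM/(RT) = (3.68 × 2.016) / (0.08206 × 329.0)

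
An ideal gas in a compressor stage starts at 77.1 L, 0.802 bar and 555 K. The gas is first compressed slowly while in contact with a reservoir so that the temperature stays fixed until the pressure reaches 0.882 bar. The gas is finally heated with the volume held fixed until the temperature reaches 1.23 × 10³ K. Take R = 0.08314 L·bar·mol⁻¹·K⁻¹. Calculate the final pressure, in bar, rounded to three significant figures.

P₃ ≈ 1.95 bar

T constant ⇒ Boyle's law P V = const: T₂ = T₁; V₂ = V₁·(P₁/P₂) = 70.11 L.
Isochoric, so P/T is constant: V₃ = V₂; P₃ = P₂·(T₃/T₂) = 1.955 bar.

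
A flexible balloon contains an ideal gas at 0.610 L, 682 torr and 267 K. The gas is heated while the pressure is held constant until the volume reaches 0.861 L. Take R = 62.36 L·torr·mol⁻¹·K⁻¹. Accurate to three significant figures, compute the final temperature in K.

Isobaric, so V/T is constant: P₂ = P₁; T₂ = T₁·(V₂/V₁) = 376.9 K.

T₂ ≈ 377 K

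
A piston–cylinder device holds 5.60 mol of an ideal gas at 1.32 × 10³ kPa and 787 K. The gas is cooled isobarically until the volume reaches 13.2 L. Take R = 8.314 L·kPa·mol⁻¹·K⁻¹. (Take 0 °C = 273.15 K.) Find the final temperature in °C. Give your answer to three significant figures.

From PV = nRT: V₁ = nRT₁/P₁ = 27.76 L.
P constant ⇒ V ∝ T: P₂ = P₁; T₂ = T₁·(V₂/V₁) = 374.2 K.

T₂ ≈ 101 °C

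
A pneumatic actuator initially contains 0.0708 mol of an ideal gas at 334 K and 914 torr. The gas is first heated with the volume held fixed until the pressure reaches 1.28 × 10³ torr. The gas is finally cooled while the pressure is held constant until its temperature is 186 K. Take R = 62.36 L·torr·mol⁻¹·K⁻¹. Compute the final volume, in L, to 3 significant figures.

From PV = nRT: V₁ = nRT₁/P₁ = 1.613 L.
V constant ⇒ P ∝ T: V₂ = V₁; T₂ = T₁·(P₂/P₁) = 467.7 K.
P constant ⇒ V ∝ T: P₃ = P₂; V₃ = V₂·(T₃/T₂) = 0.6416 L.

V₃ ≈ 0.642 L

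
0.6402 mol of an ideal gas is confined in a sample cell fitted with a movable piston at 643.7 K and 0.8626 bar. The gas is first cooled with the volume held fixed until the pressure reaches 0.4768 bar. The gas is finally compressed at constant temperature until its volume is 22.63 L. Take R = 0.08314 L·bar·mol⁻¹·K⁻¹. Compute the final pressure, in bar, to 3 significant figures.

From PV = nRT: V₁ = nRT₁/P₁ = 39.72 L.
Isochoric, so P/T is constant: V₂ = V₁; T₂ = T₁·(P₂/P₁) = 355.8 K.
T constant ⇒ Boyle's law P V = const: T₃ = T₂; P₃ = P₂·(V₂/V₃) = 0.8369 bar.

P₃ ≈ 0.837 bar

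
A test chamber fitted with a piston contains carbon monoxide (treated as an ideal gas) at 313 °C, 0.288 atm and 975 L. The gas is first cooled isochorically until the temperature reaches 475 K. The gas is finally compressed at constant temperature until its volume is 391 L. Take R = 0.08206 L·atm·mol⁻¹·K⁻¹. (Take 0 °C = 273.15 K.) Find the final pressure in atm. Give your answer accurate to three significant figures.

P₃ ≈ 0.582 atm

Convert: T₁ = 586.1 K.
Isochoric, so P/T is constant: V₂ = V₁; P₂ = P₁·(T₂/T₁) = 0.2334 atm.
Isothermal, so P V is constant: T₃ = T₂; P₃ = P₂·(V₂/V₃) = 0.5820 atm.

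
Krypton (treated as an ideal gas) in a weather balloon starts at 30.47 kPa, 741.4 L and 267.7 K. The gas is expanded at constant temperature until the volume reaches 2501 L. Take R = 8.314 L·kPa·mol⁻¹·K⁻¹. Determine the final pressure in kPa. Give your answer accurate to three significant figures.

Isothermal, so P V is constant: T₂ = T₁; P₂ = P₁·(V₁/V₂) = 9.033 kPa.

P₂ ≈ 9.03 kPa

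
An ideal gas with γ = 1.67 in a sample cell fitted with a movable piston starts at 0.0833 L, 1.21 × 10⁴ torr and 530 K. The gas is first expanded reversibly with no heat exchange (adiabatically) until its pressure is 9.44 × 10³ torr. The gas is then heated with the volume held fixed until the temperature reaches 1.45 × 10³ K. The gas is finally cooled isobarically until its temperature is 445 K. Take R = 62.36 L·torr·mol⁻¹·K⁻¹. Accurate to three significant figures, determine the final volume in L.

V₄ ≈ 0.0297 L

Adiabatic (γ = 1.67), T V^(γ−1) and P V^γ constant: T₂ = T₁·(P₂/P₁)^((γ−1)/γ) = 479.8 K; V₂ = V₁·(P₁/P₂)^(1/γ) = 0.09665 L.
Isochoric, so P/T is constant: V₃ = V₂; P₃ = P₂·(T₃/T₂) = 2.853e+04 torr.
P constant ⇒ V ∝ T: P₄ = P₃; V₄ = V₃·(T₄/T₃) = 0.02966 L.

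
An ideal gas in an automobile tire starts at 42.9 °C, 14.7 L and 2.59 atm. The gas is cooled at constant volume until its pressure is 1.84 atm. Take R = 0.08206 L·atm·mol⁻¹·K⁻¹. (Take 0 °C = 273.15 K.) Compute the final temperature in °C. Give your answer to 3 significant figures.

Convert: T₁ = 316.0 K.
Isochoric, so P/T is constant: V₂ = V₁; T₂ = T₁·(P₂/P₁) = 224.5 K.

T₂ ≈ -48.6 °C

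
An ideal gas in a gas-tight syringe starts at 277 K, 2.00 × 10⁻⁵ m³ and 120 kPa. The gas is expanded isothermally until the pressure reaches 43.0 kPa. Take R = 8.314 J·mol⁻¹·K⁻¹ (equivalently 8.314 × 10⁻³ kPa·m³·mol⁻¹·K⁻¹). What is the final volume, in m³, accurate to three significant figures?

Isothermal, so P V is constant: T₂ = T₁; V₂ = V₁·(P₁/P₂) = 5.581e-05 m³.

V₂ ≈ 5.58e-05 m³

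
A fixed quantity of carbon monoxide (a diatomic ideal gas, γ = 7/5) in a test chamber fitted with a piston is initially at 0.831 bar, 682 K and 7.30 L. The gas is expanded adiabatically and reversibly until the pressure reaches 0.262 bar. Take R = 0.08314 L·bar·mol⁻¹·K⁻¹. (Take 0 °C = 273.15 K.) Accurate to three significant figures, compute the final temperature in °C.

Reversible adiabatic, γ = 7/5: T₂ = T₁·(P₂/P₁)^((γ−1)/γ) = 490.4 K; V₂ = V₁·(P₁/P₂)^(1/γ) = 16.65 L.

T₂ ≈ 217 °C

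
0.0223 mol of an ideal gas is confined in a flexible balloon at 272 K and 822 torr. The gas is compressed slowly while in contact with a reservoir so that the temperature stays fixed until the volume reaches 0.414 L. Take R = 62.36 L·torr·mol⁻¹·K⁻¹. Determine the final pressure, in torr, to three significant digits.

P₂ ≈ 914 torr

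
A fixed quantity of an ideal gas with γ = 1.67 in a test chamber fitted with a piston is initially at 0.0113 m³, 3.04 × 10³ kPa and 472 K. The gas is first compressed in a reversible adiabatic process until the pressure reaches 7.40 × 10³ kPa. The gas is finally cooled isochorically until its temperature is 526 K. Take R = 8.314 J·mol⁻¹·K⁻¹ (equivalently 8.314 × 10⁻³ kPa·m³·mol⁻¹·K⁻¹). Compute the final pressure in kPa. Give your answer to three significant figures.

Adiabatic (γ = 1.67), T V^(γ−1) and P V^γ constant: T₂ = T₁·(P₂/P₁)^((γ−1)/γ) = 674.4 K; V₂ = V₁·(P₁/P₂)^(1/γ) = 0.006633 m³.
Isochoric, so P/T is constant: V₃ = V₂; P₃ = P₂·(T₃/T₂) = 5771 kPa.

P₃ ≈ 5.77e+03 kPa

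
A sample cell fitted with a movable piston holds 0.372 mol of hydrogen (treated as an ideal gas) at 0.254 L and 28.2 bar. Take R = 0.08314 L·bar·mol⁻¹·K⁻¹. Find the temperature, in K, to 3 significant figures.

PV = nRT ⇒ T = PV/(nR) = (28.2 × 0.254) / (0.372 × 0.08314)

T ≈ 232 K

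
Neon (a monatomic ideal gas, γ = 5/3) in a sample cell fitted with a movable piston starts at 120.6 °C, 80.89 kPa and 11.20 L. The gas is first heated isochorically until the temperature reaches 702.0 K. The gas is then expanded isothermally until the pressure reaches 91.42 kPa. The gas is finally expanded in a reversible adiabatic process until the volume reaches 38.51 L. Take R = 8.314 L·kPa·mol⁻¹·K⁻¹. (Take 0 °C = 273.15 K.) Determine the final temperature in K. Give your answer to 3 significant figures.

T₄ ≈ 418 K

Convert: T₁ = 393.8 K.
V constant ⇒ P ∝ T: V₂ = V₁; P₂ = P₁·(T₂/T₁) = 144.2 kPa.
T constant ⇒ Boyle's law P V = const: T₃ = T₂; V₃ = V₂·(P₂/P₃) = 17.67 L.
Reversible adiabatic, γ = 5/3: T₄ = T₃·(V₃/V₄)^(γ−1) = 417.6 K; P₄ = P₃·(V₃/V₄)^γ = 24.95 kPa.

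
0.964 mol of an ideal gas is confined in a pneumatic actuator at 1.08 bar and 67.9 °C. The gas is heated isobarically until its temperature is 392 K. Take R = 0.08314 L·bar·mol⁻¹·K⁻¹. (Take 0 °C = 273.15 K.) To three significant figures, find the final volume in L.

Convert: T₁ = 341.0 K.
From PV = nRT: V₁ = nRT₁/P₁ = 25.31 L.
Isobaric, so V/T is constant: P₂ = P₁; V₂ = V₁·(T₂/T₁) = 29.09 L.

V₂ ≈ 29.1 L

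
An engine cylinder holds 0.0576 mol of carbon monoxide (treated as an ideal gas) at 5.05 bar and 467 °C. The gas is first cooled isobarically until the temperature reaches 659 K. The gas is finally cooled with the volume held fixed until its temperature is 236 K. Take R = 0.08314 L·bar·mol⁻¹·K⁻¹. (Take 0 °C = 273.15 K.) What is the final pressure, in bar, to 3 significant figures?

P₃ ≈ 1.81 bar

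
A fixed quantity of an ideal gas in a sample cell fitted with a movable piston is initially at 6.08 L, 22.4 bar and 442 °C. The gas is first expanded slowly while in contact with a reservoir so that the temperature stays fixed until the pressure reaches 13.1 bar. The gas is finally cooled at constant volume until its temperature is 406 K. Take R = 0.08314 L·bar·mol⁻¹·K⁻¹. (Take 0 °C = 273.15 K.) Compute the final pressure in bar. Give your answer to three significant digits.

Convert: T₁ = 715.1 K.
T constant ⇒ Boyle's law P V = const: T₂ = T₁; V₂ = V₁·(P₁/P₂) = 10.40 L.
Isochoric, so P/T is constant: V₃ = V₂; P₃ = P₂·(T₃/T₂) = 7.437 bar.

P₃ ≈ 7.44 bar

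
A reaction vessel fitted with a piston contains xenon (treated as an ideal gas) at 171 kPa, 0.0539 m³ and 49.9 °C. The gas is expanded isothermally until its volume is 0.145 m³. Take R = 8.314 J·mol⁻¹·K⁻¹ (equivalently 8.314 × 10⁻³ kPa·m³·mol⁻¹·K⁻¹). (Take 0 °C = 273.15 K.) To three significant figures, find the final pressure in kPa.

P₂ ≈ 63.6 kPa

Convert: T₁ = 323.0 K.
T constant ⇒ Boyle's law P V = const: T₂ = T₁; P₂ = P₁·(V₁/V₂) = 63.56 kPa.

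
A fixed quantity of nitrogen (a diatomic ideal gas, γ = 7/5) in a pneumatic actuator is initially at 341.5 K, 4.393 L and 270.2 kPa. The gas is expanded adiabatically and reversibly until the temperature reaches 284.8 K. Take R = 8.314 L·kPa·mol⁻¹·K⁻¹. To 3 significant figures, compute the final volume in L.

V₂ ≈ 6.92 L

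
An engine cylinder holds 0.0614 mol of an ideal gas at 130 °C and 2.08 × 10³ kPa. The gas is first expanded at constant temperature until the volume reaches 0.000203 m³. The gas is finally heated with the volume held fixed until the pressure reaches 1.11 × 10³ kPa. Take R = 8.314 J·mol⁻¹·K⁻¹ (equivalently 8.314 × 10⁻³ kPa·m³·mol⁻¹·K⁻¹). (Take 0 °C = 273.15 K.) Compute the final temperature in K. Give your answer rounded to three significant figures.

T₃ ≈ 441 K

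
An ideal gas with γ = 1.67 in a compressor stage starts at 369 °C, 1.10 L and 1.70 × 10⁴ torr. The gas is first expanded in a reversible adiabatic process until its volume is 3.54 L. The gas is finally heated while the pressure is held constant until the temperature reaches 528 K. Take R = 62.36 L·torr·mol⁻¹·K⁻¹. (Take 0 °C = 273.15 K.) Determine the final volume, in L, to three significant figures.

V₃ ≈ 6.37 L

Convert: T₁ = 642.1 K.
Adiabatic (γ = 1.67), T V^(γ−1) and P V^γ constant: T₂ = T₁·(V₁/V₂)^(γ−1) = 293.5 K; P₂ = P₁·(V₁/V₂)^γ = 2414 torr.
Isobaric, so V/T is constant: P₃ = P₂; V₃ = V₂·(T₃/T₂) = 6.369 L.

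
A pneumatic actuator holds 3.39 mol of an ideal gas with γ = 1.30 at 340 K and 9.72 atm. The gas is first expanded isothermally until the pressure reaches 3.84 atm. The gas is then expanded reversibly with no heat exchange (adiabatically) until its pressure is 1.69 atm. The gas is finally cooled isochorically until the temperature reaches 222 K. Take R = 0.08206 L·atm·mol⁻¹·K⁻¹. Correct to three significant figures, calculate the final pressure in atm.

From PV = nRT: V₁ = nRT₁/P₁ = 9.731 L.
T constant ⇒ Boyle's law P V = const: T₂ = T₁; V₂ = V₁·(P₁/P₂) = 24.63 L.
Reversible adiabatic, γ = 1.30: T₃ = T₂·(P₃/P₂)^((γ−1)/γ) = 281.3 K; V₃ = V₂·(P₂/P₃)^(1/γ) = 46.31 L.
V constant ⇒ P ∝ T: V₄ = V₃; P₄ = P₃·(T₄/T₃) = 1.334 atm.

P₄ ≈ 1.33 atm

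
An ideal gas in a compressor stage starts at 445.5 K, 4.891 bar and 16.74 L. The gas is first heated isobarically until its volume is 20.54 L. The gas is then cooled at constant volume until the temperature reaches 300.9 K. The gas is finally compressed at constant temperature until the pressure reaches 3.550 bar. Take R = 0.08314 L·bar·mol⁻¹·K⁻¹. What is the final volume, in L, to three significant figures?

V₄ ≈ 15.6 L

P constant ⇒ V ∝ T: P₂ = P₁; T₂ = T₁·(V₂/V₁) = 546.6 K.
Isochoric, so P/T is constant: V₃ = V₂; P₃ = P₂·(T₃/T₂) = 2.692 bar.
T constant ⇒ Boyle's law P V = const: T₄ = T₃; V₄ = V₃·(P₃/P₄) = 15.58 L.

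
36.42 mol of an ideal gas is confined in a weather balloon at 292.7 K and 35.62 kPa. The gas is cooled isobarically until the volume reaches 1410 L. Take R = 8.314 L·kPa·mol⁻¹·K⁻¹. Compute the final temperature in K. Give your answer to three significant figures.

T₂ ≈ 166 K

From PV = nRT: V₁ = nRT₁/P₁ = 2488 L.
Isobaric, so V/T is constant: P₂ = P₁; T₂ = T₁·(V₂/V₁) = 165.9 K.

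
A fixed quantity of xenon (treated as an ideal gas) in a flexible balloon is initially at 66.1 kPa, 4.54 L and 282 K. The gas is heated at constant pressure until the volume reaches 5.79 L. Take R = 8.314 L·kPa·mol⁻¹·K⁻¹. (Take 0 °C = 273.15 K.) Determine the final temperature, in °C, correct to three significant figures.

T₂ ≈ 86.5 °C

Isobaric, so V/T is constant: P₂ = P₁; T₂ = T₁·(V₂/V₁) = 359.6 K.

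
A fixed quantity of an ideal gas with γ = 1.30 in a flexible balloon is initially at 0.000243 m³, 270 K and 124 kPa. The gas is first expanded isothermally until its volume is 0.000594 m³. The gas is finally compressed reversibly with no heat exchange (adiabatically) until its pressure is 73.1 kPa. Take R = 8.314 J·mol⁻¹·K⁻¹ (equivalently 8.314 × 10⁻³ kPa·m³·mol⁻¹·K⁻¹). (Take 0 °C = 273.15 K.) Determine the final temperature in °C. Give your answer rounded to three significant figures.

T constant ⇒ Boyle's law P V = const: T₂ = T₁; P₂ = P₁·(V₁/V₂) = 50.73 kPa.
Reversible adiabatic, γ = 1.30: T₃ = T₂·(P₃/P₂)^((γ−1)/γ) = 293.8 K; V₃ = V₂·(P₂/P₃)^(1/γ) = 0.0004485 m³.

T₃ ≈ 20.6 °C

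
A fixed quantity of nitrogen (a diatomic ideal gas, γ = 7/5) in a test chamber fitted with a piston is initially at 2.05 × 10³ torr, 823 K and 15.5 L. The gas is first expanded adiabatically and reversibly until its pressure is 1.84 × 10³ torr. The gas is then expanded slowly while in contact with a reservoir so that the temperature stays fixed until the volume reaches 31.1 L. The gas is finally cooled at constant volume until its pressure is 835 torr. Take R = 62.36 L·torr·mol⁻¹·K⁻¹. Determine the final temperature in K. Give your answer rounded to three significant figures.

T₄ ≈ 673 K

Adiabatic (γ = 7/5), T V^(γ−1) and P V^γ constant: T₂ = T₁·(P₂/P₁)^((γ−1)/γ) = 798.0 K; V₂ = V₁·(P₁/P₂)^(1/γ) = 16.74 L.
Isothermal, so P V is constant: T₃ = T₂; P₃ = P₂·(V₂/V₃) = 990.6 torr.
Isochoric, so P/T is constant: V₄ = V₃; T₄ = T₃·(P₄/P₃) = 672.6 K.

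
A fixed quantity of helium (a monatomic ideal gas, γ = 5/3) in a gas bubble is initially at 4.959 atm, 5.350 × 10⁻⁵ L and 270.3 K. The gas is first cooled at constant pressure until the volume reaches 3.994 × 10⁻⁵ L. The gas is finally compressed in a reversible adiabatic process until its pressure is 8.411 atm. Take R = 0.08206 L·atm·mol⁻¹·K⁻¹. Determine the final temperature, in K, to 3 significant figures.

T₃ ≈ 249 K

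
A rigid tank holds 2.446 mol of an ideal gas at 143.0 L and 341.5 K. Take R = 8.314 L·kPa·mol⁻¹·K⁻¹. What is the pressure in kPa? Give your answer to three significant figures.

P ≈ 48.6 kPa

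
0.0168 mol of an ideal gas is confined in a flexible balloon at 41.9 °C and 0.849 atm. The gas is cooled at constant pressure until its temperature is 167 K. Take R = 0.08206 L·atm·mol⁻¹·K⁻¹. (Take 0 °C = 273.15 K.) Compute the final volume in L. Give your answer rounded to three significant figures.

V₂ ≈ 0.271 L

Convert: T₁ = 315.0 K.
From PV = nRT: V₁ = nRT₁/P₁ = 0.5116 L.
Isobaric, so V/T is constant: P₂ = P₁; V₂ = V₁·(T₂/T₁) = 0.2712 L.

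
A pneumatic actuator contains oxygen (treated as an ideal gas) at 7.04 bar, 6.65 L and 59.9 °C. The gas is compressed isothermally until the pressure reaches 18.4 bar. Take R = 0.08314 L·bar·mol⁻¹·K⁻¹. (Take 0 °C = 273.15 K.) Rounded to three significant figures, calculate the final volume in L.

V₂ ≈ 2.54 L

Convert: T₁ = 333.0 K.
T constant ⇒ Boyle's law P V = const: T₂ = T₁; V₂ = V₁·(P₁/P₂) = 2.544 L.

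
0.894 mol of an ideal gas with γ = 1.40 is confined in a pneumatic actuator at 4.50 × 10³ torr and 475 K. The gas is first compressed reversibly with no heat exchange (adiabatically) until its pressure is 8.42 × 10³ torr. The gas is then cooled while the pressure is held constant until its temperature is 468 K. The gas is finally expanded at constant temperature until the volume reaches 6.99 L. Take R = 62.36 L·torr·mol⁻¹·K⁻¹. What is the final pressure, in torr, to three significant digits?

P₄ ≈ 3.73e+03 torr

From PV = nRT: V₁ = nRT₁/P₁ = 5.885 L.
Adiabatic (γ = 1.40), T V^(γ−1) and P V^γ constant: T₂ = T₁·(P₂/P₁)^((γ−1)/γ) = 568.1 K; V₂ = V₁·(P₁/P₂)^(1/γ) = 3.762 L.
P constant ⇒ V ∝ T: P₃ = P₂; V₃ = V₂·(T₃/T₂) = 3.099 L.
T constant ⇒ Boyle's law P V = const: T₄ = T₃; P₄ = P₃·(V₃/V₄) = 3733 torr.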